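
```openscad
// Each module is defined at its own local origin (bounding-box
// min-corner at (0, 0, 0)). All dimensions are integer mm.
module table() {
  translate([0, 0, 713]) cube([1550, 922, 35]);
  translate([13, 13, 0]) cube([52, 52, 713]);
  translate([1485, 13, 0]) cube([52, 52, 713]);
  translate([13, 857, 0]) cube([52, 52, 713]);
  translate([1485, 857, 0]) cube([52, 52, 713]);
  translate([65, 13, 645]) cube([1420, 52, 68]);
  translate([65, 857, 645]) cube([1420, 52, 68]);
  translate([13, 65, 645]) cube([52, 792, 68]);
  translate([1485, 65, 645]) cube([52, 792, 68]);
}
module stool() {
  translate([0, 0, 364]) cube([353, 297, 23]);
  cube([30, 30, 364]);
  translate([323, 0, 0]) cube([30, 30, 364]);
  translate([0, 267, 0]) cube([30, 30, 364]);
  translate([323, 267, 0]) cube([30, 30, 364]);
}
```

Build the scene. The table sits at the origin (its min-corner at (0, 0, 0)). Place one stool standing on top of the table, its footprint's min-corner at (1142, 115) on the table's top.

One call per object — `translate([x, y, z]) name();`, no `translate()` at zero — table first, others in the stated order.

table();
translate([1142, 115, 748]) stool();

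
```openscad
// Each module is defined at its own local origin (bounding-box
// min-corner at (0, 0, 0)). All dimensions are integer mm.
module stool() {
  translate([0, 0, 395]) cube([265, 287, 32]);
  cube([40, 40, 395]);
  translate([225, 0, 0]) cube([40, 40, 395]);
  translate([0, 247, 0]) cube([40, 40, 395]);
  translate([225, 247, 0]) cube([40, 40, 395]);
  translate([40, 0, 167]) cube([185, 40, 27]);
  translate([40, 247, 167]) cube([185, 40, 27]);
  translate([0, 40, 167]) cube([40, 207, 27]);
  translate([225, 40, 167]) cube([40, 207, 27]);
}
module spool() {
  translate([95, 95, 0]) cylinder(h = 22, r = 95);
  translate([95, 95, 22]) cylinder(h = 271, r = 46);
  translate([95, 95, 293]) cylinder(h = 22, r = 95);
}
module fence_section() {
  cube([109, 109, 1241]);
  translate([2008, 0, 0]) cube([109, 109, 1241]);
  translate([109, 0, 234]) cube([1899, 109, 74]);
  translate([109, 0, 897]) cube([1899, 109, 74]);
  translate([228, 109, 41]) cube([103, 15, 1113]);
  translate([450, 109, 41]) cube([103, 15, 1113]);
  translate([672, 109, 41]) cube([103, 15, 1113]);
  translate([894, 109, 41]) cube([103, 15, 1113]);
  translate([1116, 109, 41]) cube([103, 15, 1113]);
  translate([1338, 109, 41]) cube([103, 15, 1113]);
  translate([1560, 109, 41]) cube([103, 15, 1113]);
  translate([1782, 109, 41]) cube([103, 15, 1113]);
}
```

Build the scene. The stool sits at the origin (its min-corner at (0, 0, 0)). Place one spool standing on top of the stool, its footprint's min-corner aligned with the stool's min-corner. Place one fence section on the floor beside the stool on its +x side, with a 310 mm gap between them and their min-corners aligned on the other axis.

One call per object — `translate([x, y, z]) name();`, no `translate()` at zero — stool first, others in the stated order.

stool();
translate([0, 0, 427]) spool();
translate([575, 0, 0]) fence_section();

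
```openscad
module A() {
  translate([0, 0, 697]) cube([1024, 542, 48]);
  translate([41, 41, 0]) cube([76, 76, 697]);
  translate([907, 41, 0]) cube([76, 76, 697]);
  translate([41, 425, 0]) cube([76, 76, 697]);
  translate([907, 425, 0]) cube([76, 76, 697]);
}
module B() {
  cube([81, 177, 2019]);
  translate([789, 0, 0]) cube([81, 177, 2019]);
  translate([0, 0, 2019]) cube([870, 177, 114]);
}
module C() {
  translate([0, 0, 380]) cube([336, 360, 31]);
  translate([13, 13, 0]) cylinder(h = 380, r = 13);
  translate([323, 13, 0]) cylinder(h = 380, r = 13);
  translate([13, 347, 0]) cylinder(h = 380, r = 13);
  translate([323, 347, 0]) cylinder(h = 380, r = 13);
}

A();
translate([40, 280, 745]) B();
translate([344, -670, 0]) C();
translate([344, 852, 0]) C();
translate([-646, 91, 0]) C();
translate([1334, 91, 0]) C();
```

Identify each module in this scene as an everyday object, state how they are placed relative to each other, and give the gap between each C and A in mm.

A is a table. B is a door frame. C is a stool. The door frame is on top of the table. Four stools sit around the table at the −y, +y, −x, +x sides. The gap between each stool and the table is 310 mm.

Each stool's nearest face is 310 mm from the table's bounding box.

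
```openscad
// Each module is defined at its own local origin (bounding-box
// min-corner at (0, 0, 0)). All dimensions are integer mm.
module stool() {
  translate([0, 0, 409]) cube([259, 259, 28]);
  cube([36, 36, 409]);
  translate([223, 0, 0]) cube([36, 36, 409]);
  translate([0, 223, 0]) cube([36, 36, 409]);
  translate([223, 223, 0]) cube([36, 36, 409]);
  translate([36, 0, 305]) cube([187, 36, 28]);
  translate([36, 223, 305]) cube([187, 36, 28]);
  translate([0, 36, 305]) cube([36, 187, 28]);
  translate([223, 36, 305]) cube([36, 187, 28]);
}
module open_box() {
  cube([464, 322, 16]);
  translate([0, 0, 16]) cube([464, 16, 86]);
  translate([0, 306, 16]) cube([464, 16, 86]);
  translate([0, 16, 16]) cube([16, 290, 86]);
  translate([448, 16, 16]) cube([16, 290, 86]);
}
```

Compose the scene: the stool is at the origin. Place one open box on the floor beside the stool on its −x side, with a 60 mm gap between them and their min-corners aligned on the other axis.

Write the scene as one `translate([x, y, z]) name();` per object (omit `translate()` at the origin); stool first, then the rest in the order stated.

stool();
translate([-524, 0, 0]) open_box();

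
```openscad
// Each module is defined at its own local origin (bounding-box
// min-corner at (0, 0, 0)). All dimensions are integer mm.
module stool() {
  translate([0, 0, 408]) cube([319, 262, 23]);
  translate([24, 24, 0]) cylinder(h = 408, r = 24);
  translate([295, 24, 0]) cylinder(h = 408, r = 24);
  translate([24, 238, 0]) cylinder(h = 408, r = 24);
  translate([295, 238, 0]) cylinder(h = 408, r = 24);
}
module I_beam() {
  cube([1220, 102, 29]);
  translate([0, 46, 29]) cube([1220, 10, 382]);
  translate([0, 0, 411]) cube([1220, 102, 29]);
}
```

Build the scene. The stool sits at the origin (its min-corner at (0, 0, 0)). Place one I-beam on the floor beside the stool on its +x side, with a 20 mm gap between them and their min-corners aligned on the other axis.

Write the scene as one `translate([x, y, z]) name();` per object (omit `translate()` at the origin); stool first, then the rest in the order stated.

stool();
translate([339, 0, 0]) I_beam();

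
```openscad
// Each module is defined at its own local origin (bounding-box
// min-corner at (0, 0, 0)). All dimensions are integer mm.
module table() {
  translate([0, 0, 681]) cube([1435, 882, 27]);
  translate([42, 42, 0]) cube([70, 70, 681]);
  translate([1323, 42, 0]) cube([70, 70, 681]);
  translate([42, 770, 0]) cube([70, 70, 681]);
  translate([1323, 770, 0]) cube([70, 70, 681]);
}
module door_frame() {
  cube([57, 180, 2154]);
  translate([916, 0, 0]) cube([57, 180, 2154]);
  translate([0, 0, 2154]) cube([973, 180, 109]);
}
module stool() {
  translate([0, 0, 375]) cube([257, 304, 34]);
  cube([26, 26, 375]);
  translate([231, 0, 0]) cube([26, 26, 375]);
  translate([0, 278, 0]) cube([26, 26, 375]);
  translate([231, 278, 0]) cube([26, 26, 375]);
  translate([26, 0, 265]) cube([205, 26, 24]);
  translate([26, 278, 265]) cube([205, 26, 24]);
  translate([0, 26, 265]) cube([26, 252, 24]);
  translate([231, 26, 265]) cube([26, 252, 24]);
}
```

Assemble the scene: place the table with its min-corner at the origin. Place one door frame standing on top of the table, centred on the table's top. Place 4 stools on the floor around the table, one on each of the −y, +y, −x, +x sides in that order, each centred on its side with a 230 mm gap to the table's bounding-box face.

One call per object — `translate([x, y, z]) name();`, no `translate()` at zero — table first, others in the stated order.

table();
translate([231, 351, 708]) door_frame();
translate([589, -534, 0]) stool();
translate([589, 1112, 0]) stool();
translate([-487, 289, 0]) stool();
translate([1665, 289, 0]) stool();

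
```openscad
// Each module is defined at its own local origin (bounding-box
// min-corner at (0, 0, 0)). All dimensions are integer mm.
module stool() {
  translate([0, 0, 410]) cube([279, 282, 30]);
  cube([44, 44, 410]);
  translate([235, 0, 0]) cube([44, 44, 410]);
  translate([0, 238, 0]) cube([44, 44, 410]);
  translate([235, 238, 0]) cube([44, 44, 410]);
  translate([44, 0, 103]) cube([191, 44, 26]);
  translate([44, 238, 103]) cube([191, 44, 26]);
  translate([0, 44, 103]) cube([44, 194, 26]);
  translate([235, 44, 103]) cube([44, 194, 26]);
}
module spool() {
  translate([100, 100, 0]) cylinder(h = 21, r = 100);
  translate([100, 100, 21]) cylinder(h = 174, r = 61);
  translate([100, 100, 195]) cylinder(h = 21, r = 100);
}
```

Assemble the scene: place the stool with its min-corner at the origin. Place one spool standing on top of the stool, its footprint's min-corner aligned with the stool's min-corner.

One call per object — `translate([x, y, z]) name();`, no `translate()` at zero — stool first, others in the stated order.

stool();
translate([0, 0, 440]) spool();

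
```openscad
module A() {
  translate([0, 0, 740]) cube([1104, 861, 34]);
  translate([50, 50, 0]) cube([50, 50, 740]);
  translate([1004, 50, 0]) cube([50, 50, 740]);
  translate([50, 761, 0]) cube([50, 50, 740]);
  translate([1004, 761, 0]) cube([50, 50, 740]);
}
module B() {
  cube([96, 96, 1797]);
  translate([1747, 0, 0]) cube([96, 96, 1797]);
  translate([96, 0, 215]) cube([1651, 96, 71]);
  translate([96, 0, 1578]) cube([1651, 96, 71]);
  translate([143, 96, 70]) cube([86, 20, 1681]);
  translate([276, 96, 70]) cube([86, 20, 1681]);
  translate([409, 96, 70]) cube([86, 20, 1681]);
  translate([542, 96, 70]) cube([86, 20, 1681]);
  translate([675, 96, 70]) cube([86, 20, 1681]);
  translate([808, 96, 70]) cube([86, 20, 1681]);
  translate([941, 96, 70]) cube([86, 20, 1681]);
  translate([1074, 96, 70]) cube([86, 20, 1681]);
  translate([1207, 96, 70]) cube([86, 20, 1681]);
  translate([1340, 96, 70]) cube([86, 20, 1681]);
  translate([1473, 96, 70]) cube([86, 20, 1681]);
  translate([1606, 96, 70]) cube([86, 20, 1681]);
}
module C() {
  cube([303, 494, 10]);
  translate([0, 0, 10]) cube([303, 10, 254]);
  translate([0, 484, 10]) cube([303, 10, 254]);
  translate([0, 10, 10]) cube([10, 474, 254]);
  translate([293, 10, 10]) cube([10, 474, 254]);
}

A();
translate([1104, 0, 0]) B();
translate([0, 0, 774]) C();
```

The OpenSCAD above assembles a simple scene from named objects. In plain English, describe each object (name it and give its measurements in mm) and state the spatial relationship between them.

A is a table with a 1104×861 mm rectangular top, 34 mm thick, top surface at z = 774 mm, supported by four 50×50 mm square legs, each inset 50 mm from the nearest pair of top edges, running from the floor.

B is a fence section. Two 96×96 mm posts, 1797 mm tall, stand on the floor with a clear span of 1651 mm between their inner faces. Two horizontal rails of 96×71 mm section span the gap between the posts with their undersides at z = 215 mm and z = 1578 mm, flush with the posts' −y face. 12 pickets, each 86 mm wide, 20 mm thick and 1681 mm tall, are fixed to the +y face of the rails with their bottoms at z = 70 mm, evenly spaced across the span with equal gaps (rounded down to the nearest mm) at the −x end and between each pair — any rounding remainder accumulates at the +x end.

C is an open storage box with external size 303×494×264 mm and wall thickness 10 mm (the base is also 10 mm thick). The base covers the whole footprint; the four walls stand on the base, with the y-facing walls full-width and the x-facing walls fitting between their inner faces.

The fence section is against the table's +x side, with their −y faces flush. The open box is on top of the table.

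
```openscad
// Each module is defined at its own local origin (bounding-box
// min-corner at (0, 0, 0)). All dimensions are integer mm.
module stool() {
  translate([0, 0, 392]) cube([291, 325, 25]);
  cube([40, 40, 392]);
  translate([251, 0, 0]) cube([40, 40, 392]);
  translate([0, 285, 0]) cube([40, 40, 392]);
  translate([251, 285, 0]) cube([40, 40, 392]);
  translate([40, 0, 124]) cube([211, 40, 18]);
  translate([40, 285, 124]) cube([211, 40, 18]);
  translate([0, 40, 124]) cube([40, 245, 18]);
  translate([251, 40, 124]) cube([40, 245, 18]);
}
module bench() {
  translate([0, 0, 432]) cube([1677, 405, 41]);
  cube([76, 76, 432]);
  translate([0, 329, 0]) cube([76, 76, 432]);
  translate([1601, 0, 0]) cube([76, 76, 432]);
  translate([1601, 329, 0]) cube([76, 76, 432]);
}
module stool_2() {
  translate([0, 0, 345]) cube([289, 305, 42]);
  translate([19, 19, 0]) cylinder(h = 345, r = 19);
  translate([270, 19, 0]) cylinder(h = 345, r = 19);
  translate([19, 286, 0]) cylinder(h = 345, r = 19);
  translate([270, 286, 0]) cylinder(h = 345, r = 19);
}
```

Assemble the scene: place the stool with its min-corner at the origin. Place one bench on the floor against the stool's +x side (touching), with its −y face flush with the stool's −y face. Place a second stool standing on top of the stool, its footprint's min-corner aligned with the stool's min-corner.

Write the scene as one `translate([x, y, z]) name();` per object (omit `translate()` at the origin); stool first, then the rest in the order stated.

stool();
translate([291, 0, 0]) bench();
translate([0, 0, 417]) stool_2();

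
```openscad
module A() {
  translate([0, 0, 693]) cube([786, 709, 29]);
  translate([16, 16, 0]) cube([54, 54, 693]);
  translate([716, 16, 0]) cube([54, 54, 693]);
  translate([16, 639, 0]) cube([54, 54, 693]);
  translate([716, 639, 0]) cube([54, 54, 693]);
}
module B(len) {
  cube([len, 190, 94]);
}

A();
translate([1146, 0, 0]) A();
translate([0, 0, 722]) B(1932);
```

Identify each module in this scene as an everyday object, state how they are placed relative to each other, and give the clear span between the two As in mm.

A is a table. B is a beam. A beam spans the tops of two tables. The clear span between the two tables is 360 mm.

Second table starts at x = 1146; first ends at x = 786; clear span = 1146 − 786 = 360 mm.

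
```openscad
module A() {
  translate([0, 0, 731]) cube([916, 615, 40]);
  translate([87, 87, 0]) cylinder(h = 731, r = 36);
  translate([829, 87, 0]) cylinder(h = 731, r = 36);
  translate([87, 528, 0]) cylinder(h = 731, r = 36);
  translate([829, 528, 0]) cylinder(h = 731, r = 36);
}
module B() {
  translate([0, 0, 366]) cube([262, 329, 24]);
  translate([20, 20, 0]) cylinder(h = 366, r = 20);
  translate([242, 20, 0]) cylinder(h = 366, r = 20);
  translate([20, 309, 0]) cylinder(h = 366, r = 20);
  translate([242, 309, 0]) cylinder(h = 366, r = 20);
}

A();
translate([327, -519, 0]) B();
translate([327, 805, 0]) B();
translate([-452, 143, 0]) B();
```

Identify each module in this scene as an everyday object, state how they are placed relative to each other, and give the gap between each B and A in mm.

Each stool's nearest face is 190 mm from the table's bounding box.

A is a table. B is a stool. Three stools sit around the table at the −y, +y, −x sides. The gap between each stool and the table is 190 mm.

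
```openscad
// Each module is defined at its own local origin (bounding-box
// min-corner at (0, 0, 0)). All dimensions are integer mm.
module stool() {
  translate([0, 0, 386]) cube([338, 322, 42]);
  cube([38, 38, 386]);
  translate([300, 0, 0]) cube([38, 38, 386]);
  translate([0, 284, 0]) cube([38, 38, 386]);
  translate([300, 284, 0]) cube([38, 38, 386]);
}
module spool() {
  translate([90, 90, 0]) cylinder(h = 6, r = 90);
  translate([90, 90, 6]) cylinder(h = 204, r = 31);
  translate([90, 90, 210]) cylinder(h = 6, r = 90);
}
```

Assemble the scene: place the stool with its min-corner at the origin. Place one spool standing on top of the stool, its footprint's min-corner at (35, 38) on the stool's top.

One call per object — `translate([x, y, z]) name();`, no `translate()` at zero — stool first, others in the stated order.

stool();
translate([35, 38, 428]) spool();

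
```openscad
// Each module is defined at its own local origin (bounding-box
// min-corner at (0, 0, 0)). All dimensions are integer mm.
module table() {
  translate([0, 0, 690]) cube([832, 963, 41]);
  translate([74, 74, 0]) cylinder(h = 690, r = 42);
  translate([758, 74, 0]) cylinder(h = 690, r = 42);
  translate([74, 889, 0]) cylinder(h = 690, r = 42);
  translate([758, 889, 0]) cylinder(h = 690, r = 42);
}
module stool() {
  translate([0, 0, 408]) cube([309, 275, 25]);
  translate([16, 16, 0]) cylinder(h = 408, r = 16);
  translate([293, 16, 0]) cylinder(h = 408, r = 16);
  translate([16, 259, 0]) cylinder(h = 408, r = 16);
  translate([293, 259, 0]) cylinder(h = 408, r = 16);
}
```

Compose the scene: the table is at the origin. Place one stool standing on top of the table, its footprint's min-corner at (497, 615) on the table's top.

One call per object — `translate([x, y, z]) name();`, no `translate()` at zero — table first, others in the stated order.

table();
translate([497, 615, 731]) stool();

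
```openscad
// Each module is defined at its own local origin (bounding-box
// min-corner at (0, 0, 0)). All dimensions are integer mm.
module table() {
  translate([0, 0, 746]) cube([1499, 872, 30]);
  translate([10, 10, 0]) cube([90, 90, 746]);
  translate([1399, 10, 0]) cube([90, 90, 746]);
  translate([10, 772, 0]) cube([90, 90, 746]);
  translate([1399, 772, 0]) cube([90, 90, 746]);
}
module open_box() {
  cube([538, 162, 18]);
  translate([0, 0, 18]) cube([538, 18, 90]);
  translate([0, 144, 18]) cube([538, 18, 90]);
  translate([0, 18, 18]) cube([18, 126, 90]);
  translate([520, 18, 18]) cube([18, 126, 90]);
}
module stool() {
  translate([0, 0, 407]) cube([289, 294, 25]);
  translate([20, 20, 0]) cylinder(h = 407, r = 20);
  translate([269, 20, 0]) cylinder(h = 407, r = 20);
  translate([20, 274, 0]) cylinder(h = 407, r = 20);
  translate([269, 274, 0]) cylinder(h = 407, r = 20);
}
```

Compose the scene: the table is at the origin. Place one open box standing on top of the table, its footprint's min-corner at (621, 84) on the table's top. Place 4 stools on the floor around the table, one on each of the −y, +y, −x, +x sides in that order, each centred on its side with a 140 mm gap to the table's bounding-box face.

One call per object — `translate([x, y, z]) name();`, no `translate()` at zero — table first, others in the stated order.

table();
translate([621, 84, 776]) open_box();
translate([605, -434, 0]) stool();
translate([605, 1012, 0]) stool();
translate([-429, 289, 0]) stool();
translate([1639, 289, 0]) stool();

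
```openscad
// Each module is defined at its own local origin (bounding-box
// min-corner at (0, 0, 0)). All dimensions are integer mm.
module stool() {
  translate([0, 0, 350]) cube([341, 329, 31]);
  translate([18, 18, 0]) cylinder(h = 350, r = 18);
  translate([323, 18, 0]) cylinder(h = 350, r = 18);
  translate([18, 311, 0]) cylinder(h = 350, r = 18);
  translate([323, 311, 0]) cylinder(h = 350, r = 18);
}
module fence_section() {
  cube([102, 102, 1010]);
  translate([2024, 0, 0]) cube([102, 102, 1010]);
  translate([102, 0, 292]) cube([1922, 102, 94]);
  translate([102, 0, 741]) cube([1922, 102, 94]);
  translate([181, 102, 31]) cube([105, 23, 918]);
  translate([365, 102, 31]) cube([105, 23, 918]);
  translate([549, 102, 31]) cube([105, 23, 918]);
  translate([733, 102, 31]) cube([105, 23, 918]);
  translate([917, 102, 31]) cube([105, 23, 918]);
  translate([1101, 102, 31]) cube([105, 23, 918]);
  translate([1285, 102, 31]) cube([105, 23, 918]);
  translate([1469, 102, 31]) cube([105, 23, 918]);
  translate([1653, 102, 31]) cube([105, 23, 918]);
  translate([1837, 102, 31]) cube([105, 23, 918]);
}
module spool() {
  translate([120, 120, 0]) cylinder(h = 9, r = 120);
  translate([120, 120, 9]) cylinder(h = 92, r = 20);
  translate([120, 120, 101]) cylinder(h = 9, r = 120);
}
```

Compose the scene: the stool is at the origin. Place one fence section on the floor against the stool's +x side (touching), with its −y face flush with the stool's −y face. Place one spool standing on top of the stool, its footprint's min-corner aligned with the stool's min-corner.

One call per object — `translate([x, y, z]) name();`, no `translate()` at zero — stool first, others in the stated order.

stool();
translate([341, 0, 0]) fence_section();
translate([0, 0, 381]) spool();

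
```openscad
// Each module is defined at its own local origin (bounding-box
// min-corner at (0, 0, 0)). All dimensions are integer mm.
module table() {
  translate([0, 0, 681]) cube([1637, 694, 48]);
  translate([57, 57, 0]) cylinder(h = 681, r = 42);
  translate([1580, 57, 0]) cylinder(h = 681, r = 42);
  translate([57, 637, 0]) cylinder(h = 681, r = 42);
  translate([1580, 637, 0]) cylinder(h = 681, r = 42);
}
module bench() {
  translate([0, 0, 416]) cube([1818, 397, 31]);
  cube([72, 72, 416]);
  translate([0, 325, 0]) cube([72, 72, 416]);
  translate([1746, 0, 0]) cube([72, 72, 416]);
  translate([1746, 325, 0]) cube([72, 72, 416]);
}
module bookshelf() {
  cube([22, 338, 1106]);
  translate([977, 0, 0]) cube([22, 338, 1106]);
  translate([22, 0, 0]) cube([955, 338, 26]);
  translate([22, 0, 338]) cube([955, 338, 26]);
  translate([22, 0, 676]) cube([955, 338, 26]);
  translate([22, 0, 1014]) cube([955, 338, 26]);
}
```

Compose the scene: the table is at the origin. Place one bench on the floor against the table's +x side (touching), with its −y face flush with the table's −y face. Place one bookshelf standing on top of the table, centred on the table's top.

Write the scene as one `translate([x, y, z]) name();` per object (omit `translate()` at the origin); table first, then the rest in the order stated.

table();
translate([1637, 0, 0]) bench();
translate([319, 178, 729]) bookshelf();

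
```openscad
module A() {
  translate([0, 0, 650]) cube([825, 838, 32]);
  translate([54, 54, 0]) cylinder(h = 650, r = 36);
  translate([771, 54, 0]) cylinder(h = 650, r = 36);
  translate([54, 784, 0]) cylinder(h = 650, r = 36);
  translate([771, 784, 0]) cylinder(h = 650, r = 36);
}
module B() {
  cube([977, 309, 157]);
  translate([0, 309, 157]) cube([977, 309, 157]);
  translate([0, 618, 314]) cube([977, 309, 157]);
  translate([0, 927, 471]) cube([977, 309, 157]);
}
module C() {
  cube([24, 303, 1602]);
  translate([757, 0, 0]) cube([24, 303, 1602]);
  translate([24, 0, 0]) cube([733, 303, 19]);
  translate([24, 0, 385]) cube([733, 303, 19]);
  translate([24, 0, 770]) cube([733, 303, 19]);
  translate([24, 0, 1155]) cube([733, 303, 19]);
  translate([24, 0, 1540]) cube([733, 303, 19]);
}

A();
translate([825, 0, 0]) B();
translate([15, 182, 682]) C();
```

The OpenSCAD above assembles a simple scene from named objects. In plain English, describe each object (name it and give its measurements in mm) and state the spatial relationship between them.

A is a table with a 825×838 mm rectangular top, 32 mm thick, top surface at z = 682 mm, supported by four round legs of 72 mm diameter, each leg's bounding box inset 18 mm from the nearest pair of top edges, running from the floor.

B is a run of 4 identical solid stair steps. Each tread is 977×309 mm and each step block is 157 mm high. Step 1 rests on the floor; step k is offset from step 1 by (k−1)×309 mm in y and (k−1)×157 mm in z.

C is a bookshelf 781 mm wide overall, 303 mm deep and 1602 mm tall. The two sides are 24 mm thick vertical panels. 5 horizontal shelves of 19 mm thickness span between the inner faces of the sides; the lowest shelf sits on the floor and shelves are stacked with a clear vertical gap of 366 mm between each pair.

The staircase is against the table's +x side, with their −y faces flush. The bookshelf is on top of the table.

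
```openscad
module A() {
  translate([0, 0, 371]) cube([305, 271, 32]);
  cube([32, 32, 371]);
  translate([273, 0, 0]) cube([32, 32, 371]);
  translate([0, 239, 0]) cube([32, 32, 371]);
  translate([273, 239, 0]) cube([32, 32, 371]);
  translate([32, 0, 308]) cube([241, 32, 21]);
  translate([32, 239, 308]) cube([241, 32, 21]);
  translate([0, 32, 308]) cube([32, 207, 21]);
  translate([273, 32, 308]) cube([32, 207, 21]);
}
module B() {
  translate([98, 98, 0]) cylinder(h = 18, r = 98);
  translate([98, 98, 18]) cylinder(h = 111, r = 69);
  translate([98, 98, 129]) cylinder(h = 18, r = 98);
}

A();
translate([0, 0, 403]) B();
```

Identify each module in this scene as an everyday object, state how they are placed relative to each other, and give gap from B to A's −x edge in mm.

The spool's min-x is at 0; the stool's min-x is 0; gap = 0 mm.

A is a stool. B is a spool. The spool is on top of the stool. The gap from the spool to the stool's −x edge is 0 mm.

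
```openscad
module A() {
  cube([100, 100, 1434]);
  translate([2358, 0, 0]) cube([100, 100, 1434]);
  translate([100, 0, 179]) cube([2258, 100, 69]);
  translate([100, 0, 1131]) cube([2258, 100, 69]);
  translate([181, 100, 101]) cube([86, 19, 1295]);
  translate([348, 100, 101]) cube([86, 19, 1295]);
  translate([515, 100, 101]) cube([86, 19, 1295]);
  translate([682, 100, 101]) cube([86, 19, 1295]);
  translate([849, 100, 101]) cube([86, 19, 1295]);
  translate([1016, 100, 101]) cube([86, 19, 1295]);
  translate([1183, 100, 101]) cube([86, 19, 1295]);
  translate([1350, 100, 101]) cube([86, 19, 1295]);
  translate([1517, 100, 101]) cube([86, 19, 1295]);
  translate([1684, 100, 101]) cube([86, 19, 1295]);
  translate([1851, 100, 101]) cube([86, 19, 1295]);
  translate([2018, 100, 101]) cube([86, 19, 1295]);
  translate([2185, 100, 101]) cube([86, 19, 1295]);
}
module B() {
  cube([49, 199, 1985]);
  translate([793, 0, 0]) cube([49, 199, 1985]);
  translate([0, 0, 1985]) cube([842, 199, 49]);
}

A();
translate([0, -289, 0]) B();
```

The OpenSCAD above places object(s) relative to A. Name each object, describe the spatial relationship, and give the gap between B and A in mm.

A is a fence section. B is a door frame. The door frame is on the floor beside the fence section on its −y side. The gap between the door frame and the fence section is 90 mm.

The door frame's nearest face is 90 mm from the fence section's −y face.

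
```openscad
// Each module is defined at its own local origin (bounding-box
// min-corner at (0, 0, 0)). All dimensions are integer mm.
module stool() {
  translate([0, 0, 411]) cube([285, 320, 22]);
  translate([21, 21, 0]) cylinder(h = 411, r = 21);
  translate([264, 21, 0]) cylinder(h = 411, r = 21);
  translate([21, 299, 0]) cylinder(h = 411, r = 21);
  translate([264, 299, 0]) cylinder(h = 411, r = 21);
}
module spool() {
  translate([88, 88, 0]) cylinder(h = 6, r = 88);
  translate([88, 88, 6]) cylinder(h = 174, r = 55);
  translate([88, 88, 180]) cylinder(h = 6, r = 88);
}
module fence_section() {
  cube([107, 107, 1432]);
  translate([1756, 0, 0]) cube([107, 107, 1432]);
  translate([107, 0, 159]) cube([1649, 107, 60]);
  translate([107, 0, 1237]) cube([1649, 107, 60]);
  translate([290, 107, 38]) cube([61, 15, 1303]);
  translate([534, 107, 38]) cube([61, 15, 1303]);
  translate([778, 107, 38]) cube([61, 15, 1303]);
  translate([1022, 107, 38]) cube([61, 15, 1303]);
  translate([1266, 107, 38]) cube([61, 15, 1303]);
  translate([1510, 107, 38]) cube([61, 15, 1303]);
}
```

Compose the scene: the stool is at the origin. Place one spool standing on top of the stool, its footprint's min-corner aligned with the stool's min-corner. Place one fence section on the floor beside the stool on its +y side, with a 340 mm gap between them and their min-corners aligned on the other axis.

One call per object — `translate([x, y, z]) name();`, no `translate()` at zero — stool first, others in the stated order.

stool();
translate([0, 0, 433]) spool();
translate([0, 660, 0]) fence_section();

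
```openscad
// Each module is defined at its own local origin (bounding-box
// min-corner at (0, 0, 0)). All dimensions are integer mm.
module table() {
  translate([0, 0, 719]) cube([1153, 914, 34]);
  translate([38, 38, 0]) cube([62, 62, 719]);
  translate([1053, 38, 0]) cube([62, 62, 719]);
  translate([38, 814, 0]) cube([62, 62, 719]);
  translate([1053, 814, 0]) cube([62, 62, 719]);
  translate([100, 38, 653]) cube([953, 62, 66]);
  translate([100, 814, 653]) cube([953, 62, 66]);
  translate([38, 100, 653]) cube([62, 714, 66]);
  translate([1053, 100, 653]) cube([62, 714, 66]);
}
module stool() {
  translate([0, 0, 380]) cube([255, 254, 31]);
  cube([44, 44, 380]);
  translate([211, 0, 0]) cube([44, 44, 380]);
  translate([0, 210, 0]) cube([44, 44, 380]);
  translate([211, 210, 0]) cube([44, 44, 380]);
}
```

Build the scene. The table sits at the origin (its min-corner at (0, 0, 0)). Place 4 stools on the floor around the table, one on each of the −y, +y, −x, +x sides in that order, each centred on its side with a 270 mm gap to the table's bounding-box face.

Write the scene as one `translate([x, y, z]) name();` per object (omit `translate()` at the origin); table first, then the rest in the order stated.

table();
translate([449, -524, 0]) stool();
translate([449, 1184, 0]) stool();
translate([-525, 330, 0]) stool();
translate([1423, 330, 0]) stool();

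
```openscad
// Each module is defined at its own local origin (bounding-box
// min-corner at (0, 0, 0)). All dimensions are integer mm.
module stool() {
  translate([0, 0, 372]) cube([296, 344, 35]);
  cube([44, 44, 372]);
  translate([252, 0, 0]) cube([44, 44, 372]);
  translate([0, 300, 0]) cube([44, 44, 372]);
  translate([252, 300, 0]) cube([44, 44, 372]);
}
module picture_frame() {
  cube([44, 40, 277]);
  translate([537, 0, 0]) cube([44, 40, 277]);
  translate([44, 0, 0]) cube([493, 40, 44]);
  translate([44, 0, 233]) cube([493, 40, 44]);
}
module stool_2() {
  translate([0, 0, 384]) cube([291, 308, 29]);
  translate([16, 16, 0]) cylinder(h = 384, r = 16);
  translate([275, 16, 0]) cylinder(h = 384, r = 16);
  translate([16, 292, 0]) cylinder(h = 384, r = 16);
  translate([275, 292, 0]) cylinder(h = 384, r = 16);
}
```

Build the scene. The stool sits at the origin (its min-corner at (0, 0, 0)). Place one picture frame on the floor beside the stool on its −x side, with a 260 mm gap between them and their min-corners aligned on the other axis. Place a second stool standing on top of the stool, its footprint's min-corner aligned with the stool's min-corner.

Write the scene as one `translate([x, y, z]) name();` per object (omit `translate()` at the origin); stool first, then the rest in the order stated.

stool();
translate([-841, 0, 0]) picture_frame();
translate([0, 0, 407]) stool_2();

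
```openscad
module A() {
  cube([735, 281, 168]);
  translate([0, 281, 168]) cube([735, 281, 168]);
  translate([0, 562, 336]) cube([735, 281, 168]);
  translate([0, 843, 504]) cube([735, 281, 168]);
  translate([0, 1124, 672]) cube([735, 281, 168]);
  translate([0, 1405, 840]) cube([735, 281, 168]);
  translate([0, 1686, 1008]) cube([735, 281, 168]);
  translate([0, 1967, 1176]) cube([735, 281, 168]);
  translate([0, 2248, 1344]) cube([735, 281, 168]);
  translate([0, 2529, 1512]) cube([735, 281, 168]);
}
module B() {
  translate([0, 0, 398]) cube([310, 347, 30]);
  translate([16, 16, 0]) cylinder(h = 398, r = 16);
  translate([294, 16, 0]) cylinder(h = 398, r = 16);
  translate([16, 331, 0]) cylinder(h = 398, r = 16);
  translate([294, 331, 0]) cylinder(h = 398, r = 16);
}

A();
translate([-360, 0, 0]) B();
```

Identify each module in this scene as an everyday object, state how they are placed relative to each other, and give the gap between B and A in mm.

A is a staircase. B is a stool. The stool is on the floor beside the staircase on its −x side. The gap between the stool and the staircase is 50 mm.

The stool's nearest face is 50 mm from the staircase's −x face.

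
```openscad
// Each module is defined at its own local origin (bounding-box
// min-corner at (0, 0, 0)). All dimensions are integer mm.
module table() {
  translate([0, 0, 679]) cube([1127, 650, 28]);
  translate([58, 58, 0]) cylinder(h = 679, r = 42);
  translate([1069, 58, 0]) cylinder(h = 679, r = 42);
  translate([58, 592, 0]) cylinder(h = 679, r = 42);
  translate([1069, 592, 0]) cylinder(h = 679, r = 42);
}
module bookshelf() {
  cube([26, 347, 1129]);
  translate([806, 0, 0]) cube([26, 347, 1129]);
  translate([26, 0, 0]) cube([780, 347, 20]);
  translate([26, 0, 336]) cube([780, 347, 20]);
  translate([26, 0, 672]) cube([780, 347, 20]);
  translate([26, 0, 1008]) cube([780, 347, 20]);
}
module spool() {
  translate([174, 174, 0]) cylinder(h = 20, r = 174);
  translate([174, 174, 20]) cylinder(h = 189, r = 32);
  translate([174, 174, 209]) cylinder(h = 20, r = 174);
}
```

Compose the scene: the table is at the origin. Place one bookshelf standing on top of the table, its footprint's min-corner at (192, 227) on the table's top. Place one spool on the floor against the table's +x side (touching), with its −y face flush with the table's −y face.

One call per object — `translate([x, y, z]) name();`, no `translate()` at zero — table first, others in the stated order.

table();
translate([192, 227, 707]) bookshelf();
translate([1127, 0, 0]) spool();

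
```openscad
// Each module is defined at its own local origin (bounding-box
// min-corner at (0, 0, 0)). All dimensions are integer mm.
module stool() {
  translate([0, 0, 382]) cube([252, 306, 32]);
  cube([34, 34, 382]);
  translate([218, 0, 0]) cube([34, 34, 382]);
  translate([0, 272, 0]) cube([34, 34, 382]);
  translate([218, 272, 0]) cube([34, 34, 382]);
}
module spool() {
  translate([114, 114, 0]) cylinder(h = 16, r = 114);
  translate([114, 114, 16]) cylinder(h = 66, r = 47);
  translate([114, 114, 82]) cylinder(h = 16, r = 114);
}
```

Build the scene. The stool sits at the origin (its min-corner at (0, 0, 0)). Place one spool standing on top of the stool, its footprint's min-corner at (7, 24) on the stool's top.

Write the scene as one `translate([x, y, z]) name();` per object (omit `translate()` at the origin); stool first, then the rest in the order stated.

stool();
translate([7, 24, 414]) spool();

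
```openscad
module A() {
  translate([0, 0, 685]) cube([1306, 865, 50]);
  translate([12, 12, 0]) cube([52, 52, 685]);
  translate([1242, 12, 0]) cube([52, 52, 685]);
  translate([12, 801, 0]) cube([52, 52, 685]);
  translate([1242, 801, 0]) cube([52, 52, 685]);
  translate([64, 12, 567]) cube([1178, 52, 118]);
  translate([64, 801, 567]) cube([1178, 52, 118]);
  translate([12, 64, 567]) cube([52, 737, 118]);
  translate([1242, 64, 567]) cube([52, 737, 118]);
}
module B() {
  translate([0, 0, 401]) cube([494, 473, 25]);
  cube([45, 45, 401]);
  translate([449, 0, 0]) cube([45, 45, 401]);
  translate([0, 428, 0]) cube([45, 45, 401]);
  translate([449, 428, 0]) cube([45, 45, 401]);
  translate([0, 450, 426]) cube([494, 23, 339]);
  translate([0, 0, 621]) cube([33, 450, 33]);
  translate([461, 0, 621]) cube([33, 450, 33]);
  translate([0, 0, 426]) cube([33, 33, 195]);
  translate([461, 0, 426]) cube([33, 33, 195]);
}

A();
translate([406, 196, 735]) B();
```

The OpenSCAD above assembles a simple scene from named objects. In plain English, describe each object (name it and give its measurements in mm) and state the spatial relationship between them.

A is a table with a 1306×865 mm rectangular top, 50 mm thick, top surface at z = 735 mm, supported by four 52×52 mm square legs, each inset 12 mm from the nearest pair of top edges, running from the floor. Four apron rails, 52 mm thick and 118 mm tall, run between adjacent legs with their top edges flush with the underside of the top and their outer faces flush with the legs' outer faces.

B is a chair. The seat is a 494×473×25 mm slab with its top at z = 426 mm, on four 45×45 mm corner legs (flush with the seat edges, standing on z = 0). A flat backrest 23 mm thick, 339 mm tall, spans the full seat width and rises from the seat top along its +y edge, rear face flush with the rear of the seat. Two armrests of 33×33 mm section run along each side from the seat's front edge to the front of the backrest, top faces 228 mm above the seat top and outer faces flush with the seat's x-edges; a 33×33 mm post under the front of each armrest stands on the seat at the front corner.

The chair is on top of the table, centred.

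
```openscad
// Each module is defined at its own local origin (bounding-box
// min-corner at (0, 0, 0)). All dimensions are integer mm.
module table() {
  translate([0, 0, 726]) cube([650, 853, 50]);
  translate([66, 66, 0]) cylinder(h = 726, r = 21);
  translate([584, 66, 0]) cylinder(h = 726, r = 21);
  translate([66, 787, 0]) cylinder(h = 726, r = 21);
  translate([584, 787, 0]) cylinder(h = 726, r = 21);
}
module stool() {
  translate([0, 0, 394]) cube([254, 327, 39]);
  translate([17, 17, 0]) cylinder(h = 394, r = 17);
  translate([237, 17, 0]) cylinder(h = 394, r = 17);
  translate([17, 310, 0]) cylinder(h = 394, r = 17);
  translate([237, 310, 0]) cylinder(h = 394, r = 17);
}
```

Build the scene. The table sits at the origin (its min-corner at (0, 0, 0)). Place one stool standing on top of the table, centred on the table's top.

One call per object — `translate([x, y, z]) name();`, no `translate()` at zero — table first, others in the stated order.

table();
translate([198, 263, 776]) stool();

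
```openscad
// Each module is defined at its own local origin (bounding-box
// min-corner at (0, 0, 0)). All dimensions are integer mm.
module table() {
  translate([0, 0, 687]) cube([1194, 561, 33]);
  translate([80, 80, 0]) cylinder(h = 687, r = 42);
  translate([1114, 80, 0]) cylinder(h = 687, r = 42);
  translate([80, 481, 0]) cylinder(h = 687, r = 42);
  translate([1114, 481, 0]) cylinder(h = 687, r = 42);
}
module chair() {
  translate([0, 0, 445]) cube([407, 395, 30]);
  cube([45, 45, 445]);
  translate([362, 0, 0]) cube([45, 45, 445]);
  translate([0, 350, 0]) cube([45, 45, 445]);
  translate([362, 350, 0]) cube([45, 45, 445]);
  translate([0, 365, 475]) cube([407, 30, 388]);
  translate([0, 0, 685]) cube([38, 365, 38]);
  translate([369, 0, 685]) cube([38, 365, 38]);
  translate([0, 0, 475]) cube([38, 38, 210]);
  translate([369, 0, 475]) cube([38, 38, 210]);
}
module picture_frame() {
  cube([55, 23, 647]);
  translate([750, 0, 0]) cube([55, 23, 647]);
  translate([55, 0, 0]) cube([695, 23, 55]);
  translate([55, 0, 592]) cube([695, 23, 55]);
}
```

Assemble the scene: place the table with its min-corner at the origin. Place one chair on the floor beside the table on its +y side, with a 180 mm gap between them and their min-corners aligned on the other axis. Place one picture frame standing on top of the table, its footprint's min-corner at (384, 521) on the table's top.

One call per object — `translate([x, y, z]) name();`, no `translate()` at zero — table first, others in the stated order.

table();
translate([0, 741, 0]) chair();
translate([384, 521, 720]) picture_frame();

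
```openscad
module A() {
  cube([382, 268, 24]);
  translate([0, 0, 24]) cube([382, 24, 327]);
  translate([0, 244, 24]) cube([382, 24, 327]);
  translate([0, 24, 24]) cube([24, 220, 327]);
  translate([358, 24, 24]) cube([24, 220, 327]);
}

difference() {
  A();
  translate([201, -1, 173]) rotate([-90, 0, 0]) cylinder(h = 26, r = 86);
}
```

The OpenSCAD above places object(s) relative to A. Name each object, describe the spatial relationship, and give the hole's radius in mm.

A is an open box. The open box has a circular hole through its front wall. The hole's radius is 86 mm.

The subtracted cylinder has r = 86 mm.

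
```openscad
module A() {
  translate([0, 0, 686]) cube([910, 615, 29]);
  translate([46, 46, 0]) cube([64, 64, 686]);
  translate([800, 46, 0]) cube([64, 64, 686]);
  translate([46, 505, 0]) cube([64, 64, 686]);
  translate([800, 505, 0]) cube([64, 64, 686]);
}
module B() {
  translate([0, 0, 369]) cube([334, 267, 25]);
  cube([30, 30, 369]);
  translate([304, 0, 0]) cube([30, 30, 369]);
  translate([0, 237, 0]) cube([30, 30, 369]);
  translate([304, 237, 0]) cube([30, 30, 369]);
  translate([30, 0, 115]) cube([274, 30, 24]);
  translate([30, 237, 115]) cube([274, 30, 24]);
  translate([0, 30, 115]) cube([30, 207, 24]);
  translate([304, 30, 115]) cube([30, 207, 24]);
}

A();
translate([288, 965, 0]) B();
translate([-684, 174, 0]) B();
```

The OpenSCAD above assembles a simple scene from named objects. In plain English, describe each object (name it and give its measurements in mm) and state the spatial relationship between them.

A is a rectangular dining table. The top is 910×615×29 mm with its upper surface at z = 715 mm. It stands on four 64×64 mm square legs, each inset 46 mm from the nearest pair of top edges, running from the floor to the underside of the top.

B is a four-legged stool. The seat is 334×267 mm, 25 mm thick, top at z = 394 mm. It stands on four square legs, each 30×30 mm in cross-section, from z = 0 to the seat underside, each flush with a corner of the seat. Four stretchers, 30 mm wide and 24 mm tall, connect adjacent legs with their undersides at z = 115 mm, each running between the inner faces of the legs it joins and aligned with the legs' outer faces on the other axis.

Two stools sit around the table at the +y, −x sides.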